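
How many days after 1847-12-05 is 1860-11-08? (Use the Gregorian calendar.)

4722

Dec 5, 1847 → Dec 5, 1848: 366 days (Feb 29, 1848 is in that span).
Dec 5, 1848 → Dec 5, 1849: 365 days.
Dec 5, 1849 → Dec 5, 1850: 365 days.
Dec 5, 1850 → Dec 5, 1851: 365 days.
Dec 5, 1851 → Dec 5, 1852: 366 days (Feb 29, 1852 is in that span).
Dec 5, 1852 → Dec 5, 1853: 365 days.
Dec 5, 1853 → Dec 5, 1854: 365 days.
Dec 5, 1854 → Dec 5, 1855: 365 days.
Dec 5, 1855 → Dec 5, 1856: 366 days (Feb 29, 1856 is in that span).
Dec 5, 1856 → Dec 5, 1857: 365 days.
Dec 5, 1857 → Dec 5, 1858: 365 days.
Dec 5, 1858 → Dec 5, 1859: 365 days.
Dec 5, 1859 → Jan 5, 1860: 31 days (December has 31).
Jan 5, 1860 → Feb 5, 1860: 31 days (January has 31).
Feb 5, 1860 → Mar 5, 1860: 29 days (February has 29).
Mar 5, 1860 → Apr 5, 1860: 31 days (March has 31).
Apr 5, 1860 → May 5, 1860: 30 days (April has 30).
May 5, 1860 → Jun 5, 1860: 31 days (May has 31).
Jun 5, 1860 → Jul 5, 1860: 30 days (June has 30).
Jul 5, 1860 → Aug 5, 1860: 31 days (July has 31).
Aug 5, 1860 → Sep 5, 1860: 31 days (August has 31).
Sep 5, 1860 → Oct 5, 1860: 30 days (September has 30).
Oct 5, 1860 → Nov 5, 1860: 31 days (October has 31).
Nov 5, 1860 → Nov 8, 1860: 3 days.
Total: 4722 days.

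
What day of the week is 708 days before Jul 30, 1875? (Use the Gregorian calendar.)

Thursday

Jul 30, 1875 is a Friday.
708 mod 7 = 1, so 708 days before a Friday is Friday − 1 = Thursday.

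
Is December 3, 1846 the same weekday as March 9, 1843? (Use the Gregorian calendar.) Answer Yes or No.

From Mar 9, 1843 to Dec 3, 1846 is 1365 days.
1365 mod 7 = 0, so they are the same weekday.
(Mar 9, 1843 is a Thursday; Dec 3, 1846 is a Thursday.)

Yes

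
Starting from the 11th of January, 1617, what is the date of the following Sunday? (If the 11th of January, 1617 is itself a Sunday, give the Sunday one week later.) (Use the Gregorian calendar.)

Jan 11, 1617 is a Wednesday.
From Wednesday to the next Sunday is 4 days.
Jan 11, 1617 + 4 = Jan 15, 1617.

January 15, 1617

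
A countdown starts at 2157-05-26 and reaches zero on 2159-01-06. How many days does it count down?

590

May 26, 2157 → May 26, 2158: 365 days.
May 26, 2158 → Jun 26, 2158: 31 days (May has 31).
Jun 26, 2158 → Jul 26, 2158: 30 days (June has 30).
Jul 26, 2158 → Aug 26, 2158: 31 days (July has 31).
Aug 26, 2158 → Sep 26, 2158: 31 days (August has 31).
Sep 26, 2158 → Oct 26, 2158: 30 days (September has 30).
Oct 26, 2158 → Nov 26, 2158: 31 days (October has 31).
Nov 26, 2158 → Dec 26, 2158: 30 days (November has 30).
Dec 26, 2158 → Jan 6, 2159: 11 days.
Total: 590 days.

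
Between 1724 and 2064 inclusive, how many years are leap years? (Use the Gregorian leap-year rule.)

84

Multiples of 4 in [1724,2064]: 86.
Of those, multiples of 100: 3 (not leap unless ÷400).
Multiples of 400: 1.
Leap years = 86 − 3 + 1 = 84.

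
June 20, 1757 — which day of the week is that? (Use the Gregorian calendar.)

Doomsday rule: the anchor day for the 1700s is Sunday. For year 57: 57÷12 = 4 r 9, and 9÷4 = 2, so 4+9+2 = 15.
Sunday + 15 ≡ Monday — that's 1757's doomsday.
In June the doomsday date is Jun 6.
Jun 20 is 14 days after Jun 6; 14 mod 7 = 0, so Monday + 0 = Monday.

Monday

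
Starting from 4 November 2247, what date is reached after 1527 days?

January 9, 2252

+366 (one year; includes Feb 29, 2248) → Nov 4, 2248 (1161 left).
+365 (one year) → Nov 4, 2249 (796 left).
+365 (one year) → Nov 4, 2250 (431 left).
+365 (one year) → Nov 4, 2251 (66 left).
Nov has 30 days: +27 → Dec 1, 2251 (39 left).
Dec has 31 days: +31 → Jan 1, 2252 (8 left).
+8 → Jan 9, 2252.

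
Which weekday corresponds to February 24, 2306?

Doomsday rule: the anchor day for the 2300s is Wednesday. For year 06: 6÷12 = 0 r 6, and 6÷4 = 1, so 0+6+1 = 7.
Wednesday + 7 ≡ Wednesday — that's 2306's doomsday.
In February the doomsday date is Feb 28 (2306 is not a leap year).
Feb 24 is 4 days before Feb 28; 4 mod 7 = 4, so Wednesday − 4 = Saturday.

Saturday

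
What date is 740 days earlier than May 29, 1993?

May 20, 1991

−365 (one year) → May 29, 1992 (375 left).
−29 → Apr 30, 1992 (end of Apr, 30 days; 346 left).
−30 → Mar 31, 1992 (end of Mar, 31 days; 316 left).
−31 → Feb 29, 1992 (end of Feb, 29 days; 285 left).
−29 → Jan 31, 1992 (end of Jan, 31 days; 256 left).
−31 → Dec 31, 1991 (end of Dec, 31 days; 225 left).
−31 → Nov 30, 1991 (end of Nov, 30 days; 194 left).
−30 → Oct 31, 1991 (end of Oct, 31 days; 164 left).
−31 → Sep 30, 1991 (end of Sep, 30 days; 133 left).
−30 → Aug 31, 1991 (end of Aug, 31 days; 103 left).
−31 → Jul 31, 1991 (end of Jul, 31 days; 72 left).
−31 → Jun 30, 1991 (end of Jun, 30 days; 41 left).
−30 → May 31, 1991 (end of May, 31 days; 11 left).
−11 → May 20, 1991.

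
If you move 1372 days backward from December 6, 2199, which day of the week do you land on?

Friday

Dec 6, 2199 is a Friday.
1372 mod 7 = 0, so 1372 days before a Friday is Friday − 0 = Friday.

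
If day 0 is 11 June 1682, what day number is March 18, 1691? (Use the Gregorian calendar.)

Jun 11, 1682 → Jun 11, 1683: 365 days.
Jun 11, 1683 → Jun 11, 1684: 366 days (Feb 29, 1684 is in that span).
Jun 11, 1684 → Jun 11, 1685: 365 days.
Jun 11, 1685 → Jun 11, 1686: 365 days.
Jun 11, 1686 → Jun 11, 1687: 365 days.
Jun 11, 1687 → Jun 11, 1688: 366 days (Feb 29, 1688 is in that span).
Jun 11, 1688 → Jun 11, 1689: 365 days.
Jun 11, 1689 → Jun 11, 1690: 365 days.
Jun 11, 1690 → Jul 11, 1690: 30 days (June has 30).
Jul 11, 1690 → Aug 11, 1690: 31 days (July has 31).
Aug 11, 1690 → Sep 11, 1690: 31 days (August has 31).
Sep 11, 1690 → Oct 11, 1690: 30 days (September has 30).
Oct 11, 1690 → Nov 11, 1690: 31 days (October has 31).
Nov 11, 1690 → Dec 11, 1690: 30 days (November has 30).
Dec 11, 1690 → Jan 11, 1691: 31 days (December has 31).
Jan 11, 1691 → Feb 11, 1691: 31 days (January has 31).
Feb 11, 1691 → Mar 11, 1691: 28 days (February has 28).
Mar 11, 1691 → Mar 18, 1691: 7 days.
Total: 3202 days.

3202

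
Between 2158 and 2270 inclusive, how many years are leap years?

27

Multiples of 4 in [2158,2270]: 28.
Of those, multiples of 100: 1 (not leap unless ÷400).
Multiples of 400: 0.
Leap years = 28 − 1 + 0 = 27.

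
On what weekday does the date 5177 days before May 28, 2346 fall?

Friday

First find the weekday of May 28, 2346. Doomsday rule: the anchor day for the 2300s is Wednesday. For year 46: 46÷12 = 3 r 10, and 10÷4 = 2, so 3+10+2 = 15.
Wednesday + 15 ≡ Thursday — that's 2346's doomsday.
In May the doomsday date is May 9.
May 28 is 19 days after May 9; 19 mod 7 = 5, so Thursday + 5 = Tuesday.
5177 mod 7 = 4, so 5177 days before a Tuesday is Tuesday − 4 = Friday.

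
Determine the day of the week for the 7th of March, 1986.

Friday

January 1, 1986 is a Wednesday.
Jan 1, 1986 → Feb 1, 1986: 31 days (January has 31).
Feb 1, 1986 → Mar 1, 1986: 28 days (February has 28).
Mar 1, 1986 → Mar 7, 1986: 6 days.
Total: 65 days.
65 mod 7 = 2, so Wednesday + 2 = Friday.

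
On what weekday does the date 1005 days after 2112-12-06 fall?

Saturday

First find the weekday of Dec 6, 2112. Doomsday rule: the anchor day for the 2100s is Sunday. For year 12: 12÷12 = 1 r 0, and 0÷4 = 0, so 1+0+0 = 1.
Sunday + 1 ≡ Monday — that's 2112's doomsday.
In December the doomsday date is Dec 12.
Dec 6 is 6 days before Dec 12; 6 mod 7 = 6, so Monday − 6 = Tuesday.
1005 mod 7 = 4, so 1005 days after a Tuesday is Tuesday + 4 = Saturday.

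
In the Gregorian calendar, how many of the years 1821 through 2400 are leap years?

Multiples of 4 in [1821,2400]: 145.
Of those, multiples of 100: 6 (not leap unless ÷400).
Multiples of 400: 2.
Leap years = 145 − 6 + 2 = 141.

141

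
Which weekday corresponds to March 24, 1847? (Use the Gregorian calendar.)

Wednesday

Doomsday rule: the anchor day for the 1800s is Friday. For year 47: 47÷12 = 3 r 11, and 11÷4 = 2, so 3+11+2 = 16.
Friday + 16 ≡ Sunday — that's 1847's doomsday.
In March the doomsday date is Mar 14.
Mar 24 is 10 days after Mar 14; 10 mod 7 = 3, so Sunday + 3 = Wednesday.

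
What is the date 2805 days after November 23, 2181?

+365 (one year) → Nov 23, 2182 (2440 left).
+365 (one year) → Nov 23, 2183 (2075 left).
+366 (one year; includes Feb 29, 2184) → Nov 23, 2184 (1709 left).
+365 (one year) → Nov 23, 2185 (1344 left).
+365 (one year) → Nov 23, 2186 (979 left).
+365 (one year) → Nov 23, 2187 (614 left).
+366 (one year; includes Feb 29, 2188) → Nov 23, 2188 (248 left).
Nov has 30 days: +8 → Dec 1, 2188 (240 left).
Dec has 31 days: +31 → Jan 1, 2189 (209 left).
Jan has 31 days: +31 → Feb 1, 2189 (178 left).
Feb has 28 days: +28 → Mar 1, 2189 (150 left).
Mar has 31 days: +31 → Apr 1, 2189 (119 left).
Apr has 30 days: +30 → May 1, 2189 (89 left).
May has 31 days: +31 → Jun 1, 2189 (58 left).
Jun has 30 days: +30 → Jul 1, 2189 (28 left).
+28 → Jul 29, 2189.

July 29, 2189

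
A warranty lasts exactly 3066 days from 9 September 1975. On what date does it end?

January 31, 1984

+366 (one year; includes Feb 29, 1976) → Sep 9, 1976 (2700 left).
+365 (one year) → Sep 9, 1977 (2335 left).
+365 (one year) → Sep 9, 1978 (1970 left).
+365 (one year) → Sep 9, 1979 (1605 left).
+366 (one year; includes Feb 29, 1980) → Sep 9, 1980 (1239 left).
+365 (one year) → Sep 9, 1981 (874 left).
+365 (one year) → Sep 9, 1982 (509 left).
+365 (one year) → Sep 9, 1983 (144 left).
Sep has 30 days: +22 → Oct 1, 1983 (122 left).
Oct has 31 days: +31 → Nov 1, 1983 (91 left).
Nov has 30 days: +30 → Dec 1, 1983 (61 left).
Dec has 31 days: +31 → Jan 1, 1984 (30 left).
+30 → Jan 31, 1984.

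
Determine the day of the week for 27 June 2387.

Doomsday rule: the anchor day for the 2300s is Wednesday. For year 87: 87÷12 = 7 r 3, and 3÷4 = 0, so 7+3+0 = 10.
Wednesday + 10 ≡ Saturday — that's 2387's doomsday.
In June the doomsday date is Jun 6.
Jun 27 is 21 days after Jun 6; 21 mod 7 = 0, so Saturday + 0 = Saturday.

Saturday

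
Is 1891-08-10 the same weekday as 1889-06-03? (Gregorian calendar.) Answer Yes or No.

Yes

From Jun 3, 1889 to Aug 10, 1891 is 798 days.
798 mod 7 = 0, so they are the same weekday.
(Jun 3, 1889 is a Monday; Aug 10, 1891 is a Monday.)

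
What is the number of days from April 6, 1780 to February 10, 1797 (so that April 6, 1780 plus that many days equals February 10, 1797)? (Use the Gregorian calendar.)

6154

Apr 6, 1780 → Apr 6, 1781: 365 days.
Apr 6, 1781 → Apr 6, 1782: 365 days.
Apr 6, 1782 → Apr 6, 1783: 365 days.
Apr 6, 1783 → Apr 6, 1784: 366 days (Feb 29, 1784 is in that span).
Apr 6, 1784 → Apr 6, 1785: 365 days.
Apr 6, 1785 → Apr 6, 1786: 365 days.
Apr 6, 1786 → Apr 6, 1787: 365 days.
Apr 6, 1787 → Apr 6, 1788: 366 days (Feb 29, 1788 is in that span).
Apr 6, 1788 → Apr 6, 1789: 365 days.
Apr 6, 1789 → Apr 6, 1790: 365 days.
Apr 6, 1790 → Apr 6, 1791: 365 days.
Apr 6, 1791 → Apr 6, 1792: 366 days (Feb 29, 1792 is in that span).
Apr 6, 1792 → Apr 6, 1793: 365 days.
Apr 6, 1793 → Apr 6, 1794: 365 days.
Apr 6, 1794 → Apr 6, 1795: 365 days.
Apr 6, 1795 → Apr 6, 1796: 366 days (Feb 29, 1796 is in that span).
Apr 6, 1796 → May 6, 1796: 30 days (April has 30).
May 6, 1796 → Jun 6, 1796: 31 days (May has 31).
Jun 6, 1796 → Jul 6, 1796: 30 days (June has 30).
Jul 6, 1796 → Aug 6, 1796: 31 days (July has 31).
Aug 6, 1796 → Sep 6, 1796: 31 days (August has 31).
Sep 6, 1796 → Oct 6, 1796: 30 days (September has 30).
Oct 6, 1796 → Nov 6, 1796: 31 days (October has 31).
Nov 6, 1796 → Dec 6, 1796: 30 days (November has 30).
Dec 6, 1796 → Jan 6, 1797: 31 days (December has 31).
Jan 6, 1797 → Feb 6, 1797: 31 days (January has 31).
Feb 6, 1797 → Feb 10, 1797: 4 days.
Total: 6154 days.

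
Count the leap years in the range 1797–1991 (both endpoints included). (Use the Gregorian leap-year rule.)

46

Multiples of 4 in [1797,1991]: 48.
Of those, multiples of 100: 2 (not leap unless ÷400).
Multiples of 400: 0.
Leap years = 48 − 2 + 0 = 46.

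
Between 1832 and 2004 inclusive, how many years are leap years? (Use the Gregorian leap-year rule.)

Multiples of 4 in [1832,2004]: 44.
Of those, multiples of 100: 2 (not leap unless ÷400).
Multiples of 400: 1.
Leap years = 44 − 2 + 1 = 43.

43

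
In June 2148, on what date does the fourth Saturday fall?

June 1, 2148 is a Saturday.
The first Saturday is therefore June 1 (same day).
The fourth Saturday is 1 + 3×7 = June 22.

June 22, 2148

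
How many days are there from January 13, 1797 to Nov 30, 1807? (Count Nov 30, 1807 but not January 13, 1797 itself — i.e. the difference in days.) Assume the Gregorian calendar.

3972

Jan 13, 1797 → Jan 13, 1798: 365 days.
Jan 13, 1798 → Jan 13, 1799: 365 days.
Jan 13, 1799 → Jan 13, 1800: 365 days.
Jan 13, 1800 → Jan 13, 1801: 365 days.
Jan 13, 1801 → Jan 13, 1802: 365 days.
Jan 13, 1802 → Jan 13, 1803: 365 days.
Jan 13, 1803 → Jan 13, 1804: 365 days.
Jan 13, 1804 → Jan 13, 1805: 366 days (Feb 29, 1804 is in that span).
Jan 13, 1805 → Jan 13, 1806: 365 days.
Jan 13, 1806 → Jan 13, 1807: 365 days.
Jan 13, 1807 → Feb 13, 1807: 31 days (January has 31).
Feb 13, 1807 → Mar 13, 1807: 28 days (February has 28).
Mar 13, 1807 → Apr 13, 1807: 31 days (March has 31).
Apr 13, 1807 → May 13, 1807: 30 days (April has 30).
May 13, 1807 → Jun 13, 1807: 31 days (May has 31).
Jun 13, 1807 → Jul 13, 1807: 30 days (June has 30).
Jul 13, 1807 → Aug 13, 1807: 31 days (July has 31).
Aug 13, 1807 → Sep 13, 1807: 31 days (August has 31).
Sep 13, 1807 → Oct 13, 1807: 30 days (September has 30).
Oct 13, 1807 → Nov 13, 1807: 31 days (October has 31).
Nov 13, 1807 → Nov 30, 1807: 17 days.
Total: 3972 days.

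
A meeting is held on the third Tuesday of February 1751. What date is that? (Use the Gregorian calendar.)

February 16, 1751

February 1, 1751 is a Monday.
The first Tuesday is therefore February 2 (1 days later).
The third Tuesday is 2 + 2×7 = February 16.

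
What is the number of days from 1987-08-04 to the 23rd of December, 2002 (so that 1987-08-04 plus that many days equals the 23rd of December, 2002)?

Aug 4, 1987 → Aug 4, 1988: 366 days (Feb 29, 1988 is in that span).
Aug 4, 1988 → Aug 4, 1989: 365 days.
Aug 4, 1989 → Aug 4, 1990: 365 days.
Aug 4, 1990 → Aug 4, 1991: 365 days.
Aug 4, 1991 → Aug 4, 1992: 366 days (Feb 29, 1992 is in that span).
Aug 4, 1992 → Aug 4, 1993: 365 days.
Aug 4, 1993 → Aug 4, 1994: 365 days.
Aug 4, 1994 → Aug 4, 1995: 365 days.
Aug 4, 1995 → Aug 4, 1996: 366 days (Feb 29, 1996 is in that span).
Aug 4, 1996 → Aug 4, 1997: 365 days.
Aug 4, 1997 → Aug 4, 1998: 365 days.
Aug 4, 1998 → Aug 4, 1999: 365 days.
Aug 4, 1999 → Aug 4, 2000: 366 days (Feb 29, 2000 is in that span).
Aug 4, 2000 → Aug 4, 2001: 365 days.
Aug 4, 2001 → Aug 4, 2002: 365 days.
Aug 4, 2002 → Sep 4, 2002: 31 days (August has 31).
Sep 4, 2002 → Oct 4, 2002: 30 days (September has 30).
Oct 4, 2002 → Nov 4, 2002: 31 days (October has 31).
Nov 4, 2002 → Dec 4, 2002: 30 days (November has 30).
Dec 4, 2002 → Dec 23, 2002: 19 days.
Total: 5620 days.

5620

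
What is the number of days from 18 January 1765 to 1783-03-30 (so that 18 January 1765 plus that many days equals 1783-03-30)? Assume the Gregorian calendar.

6645

Jan 18, 1765 → Jan 18, 1766: 365 days.
Jan 18, 1766 → Jan 18, 1767: 365 days.
Jan 18, 1767 → Jan 18, 1768: 365 days.
Jan 18, 1768 → Jan 18, 1769: 366 days (Feb 29, 1768 is in that span).
Jan 18, 1769 → Jan 18, 1770: 365 days.
Jan 18, 1770 → Jan 18, 1771: 365 days.
Jan 18, 1771 → Jan 18, 1772: 365 days.
Jan 18, 1772 → Jan 18, 1773: 366 days (Feb 29, 1772 is in that span).
Jan 18, 1773 → Jan 18, 1774: 365 days.
Jan 18, 1774 → Jan 18, 1775: 365 days.
Jan 18, 1775 → Jan 18, 1776: 365 days.
Jan 18, 1776 → Jan 18, 1777: 366 days (Feb 29, 1776 is in that span).
Jan 18, 1777 → Jan 18, 1778: 365 days.
Jan 18, 1778 → Jan 18, 1779: 365 days.
Jan 18, 1779 → Jan 18, 1780: 365 days.
Jan 18, 1780 → Jan 18, 1781: 366 days (Feb 29, 1780 is in that span).
Jan 18, 1781 → Jan 18, 1782: 365 days.
Jan 18, 1782 → Jan 18, 1783: 365 days.
Jan 18, 1783 → Feb 18, 1783: 31 days (January has 31).
Feb 18, 1783 → Mar 18, 1783: 28 days (February has 28).
Mar 18, 1783 → Mar 30, 1783: 12 days.
Total: 6645 days.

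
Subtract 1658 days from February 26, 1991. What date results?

August 13, 1986

−365 (one year) → Feb 26, 1990 (1293 left).
−365 (one year) → Feb 26, 1989 (928 left).
−366 (one year; includes Feb 29, 1988) → Feb 26, 1988 (562 left).
−365 (one year) → Feb 26, 1987 (197 left).
−26 → Jan 31, 1987 (end of Jan, 31 days; 171 left).
−31 → Dec 31, 1986 (end of Dec, 31 days; 140 left).
−31 → Nov 30, 1986 (end of Nov, 30 days; 109 left).
−30 → Oct 31, 1986 (end of Oct, 31 days; 79 left).
−31 → Sep 30, 1986 (end of Sep, 30 days; 48 left).
−30 → Aug 31, 1986 (end of Aug, 31 days; 18 left).
−18 → Aug 13, 1986.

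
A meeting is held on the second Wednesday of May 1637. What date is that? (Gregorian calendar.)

May 1, 1637 is a Friday.
The first Wednesday is therefore May 6 (5 days later).
The second Wednesday is 6 + 1×7 = May 13.

May 13, 1637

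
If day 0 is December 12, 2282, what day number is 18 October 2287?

Dec 12, 2282 → Dec 12, 2283: 365 days.
Dec 12, 2283 → Dec 12, 2284: 366 days (Feb 29, 2284 is in that span).
Dec 12, 2284 → Dec 12, 2285: 365 days.
Dec 12, 2285 → Dec 12, 2286: 365 days.
Dec 12, 2286 → Jan 12, 2287: 31 days (December has 31).
Jan 12, 2287 → Feb 12, 2287: 31 days (January has 31).
Feb 12, 2287 → Mar 12, 2287: 28 days (February has 28).
Mar 12, 2287 → Apr 12, 2287: 31 days (March has 31).
Apr 12, 2287 → May 12, 2287: 30 days (April has 30).
May 12, 2287 → Jun 12, 2287: 31 days (May has 31).
Jun 12, 2287 → Jul 12, 2287: 30 days (June has 30).
Jul 12, 2287 → Aug 12, 2287: 31 days (July has 31).
Aug 12, 2287 → Sep 12, 2287: 31 days (August has 31).
Sep 12, 2287 → Oct 12, 2287: 30 days (September has 30).
Oct 12, 2287 → Oct 18, 2287: 6 days.
Total: 1771 days.

1771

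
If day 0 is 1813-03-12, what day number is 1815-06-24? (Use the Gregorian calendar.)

834

Mar 12, 1813 → Mar 12, 1814: 365 days.
Mar 12, 1814 → Mar 12, 1815: 365 days.
Mar 12, 1815 → Apr 12, 1815: 31 days (March has 31).
Apr 12, 1815 → May 12, 1815: 30 days (April has 30).
May 12, 1815 → Jun 12, 1815: 31 days (May has 31).
Jun 12, 1815 → Jun 24, 1815: 12 days.
Total: 834 days.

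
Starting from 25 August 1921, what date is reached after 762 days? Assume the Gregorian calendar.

+365 (one year) → Aug 25, 1922 (397 left).
Aug has 31 days: +7 → Sep 1, 1922 (390 left).
Sep has 30 days: +30 → Oct 1, 1922 (360 left).
Oct has 31 days: +31 → Nov 1, 1922 (329 left).
Nov has 30 days: +30 → Dec 1, 1922 (299 left).
Dec has 31 days: +31 → Jan 1, 1923 (268 left).
Jan has 31 days: +31 → Feb 1, 1923 (237 left).
Feb has 28 days: +28 → Mar 1, 1923 (209 left).
Mar has 31 days: +31 → Apr 1, 1923 (178 left).
Apr has 30 days: +30 → May 1, 1923 (148 left).
May has 31 days: +31 → Jun 1, 1923 (117 left).
Jun has 30 days: +30 → Jul 1, 1923 (87 left).
Jul has 31 days: +31 → Aug 1, 1923 (56 left).
Aug has 31 days: +31 → Sep 1, 1923 (25 left).
+25 → Sep 26, 1923.

September 26, 1923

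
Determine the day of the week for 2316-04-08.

Doomsday rule: the anchor day for the 2300s is Wednesday. For year 16: 16÷12 = 1 r 4, and 4÷4 = 1, so 1+4+1 = 6.
Wednesday + 6 ≡ Tuesday — that's 2316's doomsday.
In April the doomsday date is Apr 4.
Apr 8 is 4 days after Apr 4; 4 mod 7 = 4, so Tuesday + 4 = Saturday.

Saturday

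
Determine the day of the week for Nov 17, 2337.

Doomsday rule: the anchor day for the 2300s is Wednesday. For year 37: 37÷12 = 3 r 1, and 1÷4 = 0, so 3+1+0 = 4.
Wednesday + 4 ≡ Sunday — that's 2337's doomsday.
In November the doomsday date is Nov 7.
Nov 17 is 10 days after Nov 7; 10 mod 7 = 3, so Sunday + 3 = Wednesday.

Wednesday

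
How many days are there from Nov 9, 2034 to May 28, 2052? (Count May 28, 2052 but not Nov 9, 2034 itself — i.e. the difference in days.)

Nov 9, 2034 → Nov 9, 2035: 365 days.
Nov 9, 2035 → Nov 9, 2036: 366 days (Feb 29, 2036 is in that span).
Nov 9, 2036 → Nov 9, 2037: 365 days.
Nov 9, 2037 → Nov 9, 2038: 365 days.
Nov 9, 2038 → Nov 9, 2039: 365 days.
Nov 9, 2039 → Nov 9, 2040: 366 days (Feb 29, 2040 is in that span).
Nov 9, 2040 → Nov 9, 2041: 365 days.
Nov 9, 2041 → Nov 9, 2042: 365 days.
Nov 9, 2042 → Nov 9, 2043: 365 days.
Nov 9, 2043 → Nov 9, 2044: 366 days (Feb 29, 2044 is in that span).
Nov 9, 2044 → Nov 9, 2045: 365 days.
Nov 9, 2045 → Nov 9, 2046: 365 days.
Nov 9, 2046 → Nov 9, 2047: 365 days.
Nov 9, 2047 → Nov 9, 2048: 366 days (Feb 29, 2048 is in that span).
Nov 9, 2048 → Nov 9, 2049: 365 days.
Nov 9, 2049 → Nov 9, 2050: 365 days.
Nov 9, 2050 → Nov 9, 2051: 365 days.
Nov 9, 2051 → Dec 9, 2051: 30 days (November has 30).
Dec 9, 2051 → Jan 9, 2052: 31 days (December has 31).
Jan 9, 2052 → Feb 9, 2052: 31 days (January has 31).
Feb 9, 2052 → Mar 9, 2052: 29 days (February has 29).
Mar 9, 2052 → Apr 9, 2052: 31 days (March has 31).
Apr 9, 2052 → May 9, 2052: 30 days (April has 30).
May 9, 2052 → May 28, 2052: 19 days.
Total: 6410 days.

6410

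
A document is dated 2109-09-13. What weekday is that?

Friday

January 1, 2109 is a Tuesday.
Jan 1, 2109 → Feb 1, 2109: 31 days (January has 31).
Feb 1, 2109 → Mar 1, 2109: 28 days (February has 28).
Mar 1, 2109 → Apr 1, 2109: 31 days (March has 31).
Apr 1, 2109 → May 1, 2109: 30 days (April has 30).
May 1, 2109 → Jun 1, 2109: 31 days (May has 31).
Jun 1, 2109 → Jul 1, 2109: 30 days (June has 30).
Jul 1, 2109 → Aug 1, 2109: 31 days (July has 31).
Aug 1, 2109 → Sep 1, 2109: 31 days (August has 31).
Sep 1, 2109 → Sep 13, 2109: 12 days.
Total: 255 days.
255 mod 7 = 3, so Tuesday + 3 = Friday.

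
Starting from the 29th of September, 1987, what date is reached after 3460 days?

March 20, 1997

+366 (one year; includes Feb 29, 1988) → Sep 29, 1988 (3094 left).
+365 (one year) → Sep 29, 1989 (2729 left).
+365 (one year) → Sep 29, 1990 (2364 left).
+365 (one year) → Sep 29, 1991 (1999 left).
+366 (one year; includes Feb 29, 1992) → Sep 29, 1992 (1633 left).
+365 (one year) → Sep 29, 1993 (1268 left).
+365 (one year) → Sep 29, 1994 (903 left).
+365 (one year) → Sep 29, 1995 (538 left).
+366 (one year; includes Feb 29, 1996) → Sep 29, 1996 (172 left).
Sep has 30 days: +2 → Oct 1, 1996 (170 left).
Oct has 31 days: +31 → Nov 1, 1996 (139 left).
Nov has 30 days: +30 → Dec 1, 1996 (109 left).
Dec has 31 days: +31 → Jan 1, 1997 (78 left).
Jan has 31 days: +31 → Feb 1, 1997 (47 left).
Feb has 28 days: +28 → Mar 1, 1997 (19 left).
+19 → Mar 20, 1997.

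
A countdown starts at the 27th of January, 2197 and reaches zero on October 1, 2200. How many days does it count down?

1342

Jan 27, 2197 → Jan 27, 2198: 365 days.
Jan 27, 2198 → Jan 27, 2199: 365 days.
Jan 27, 2199 → Jan 27, 2200: 365 days.
Jan 27, 2200 → Feb 27, 2200: 31 days (January has 31).
Feb 27, 2200 → Mar 27, 2200: 28 days (February has 28).
Mar 27, 2200 → Apr 27, 2200: 31 days (March has 31).
Apr 27, 2200 → May 27, 2200: 30 days (April has 30).
May 27, 2200 → Jun 27, 2200: 31 days (May has 31).
Jun 27, 2200 → Jul 27, 2200: 30 days (June has 30).
Jul 27, 2200 → Aug 27, 2200: 31 days (July has 31).
Aug 27, 2200 → Sep 27, 2200: 31 days (August has 31).
Sep 27, 2200 → Oct 1, 2200: 4 days.
Total: 1342 days.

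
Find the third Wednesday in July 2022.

July 1, 2022 is a Friday.
The first Wednesday is therefore July 6 (5 days later).
The third Wednesday is 6 + 2×7 = July 20.

July 20, 2022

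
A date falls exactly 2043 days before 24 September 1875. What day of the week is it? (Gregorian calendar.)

Saturday

Sep 24, 1875 is a Friday.
2043 mod 7 = 6, so 2043 days before a Friday is Friday − 6 = Saturday.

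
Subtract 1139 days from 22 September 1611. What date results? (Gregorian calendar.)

August 9, 1608

−365 (one year) → Sep 22, 1610 (774 left).
−365 (one year) → Sep 22, 1609 (409 left).
−365 (one year) → Sep 22, 1608 (44 left).
−22 → Aug 31, 1608 (end of Aug, 31 days; 22 left).
−22 → Aug 9, 1608.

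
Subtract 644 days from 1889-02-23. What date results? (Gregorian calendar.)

−366 (one year; includes Feb 29, 1888) → Feb 23, 1888 (278 left).
−23 → Jan 31, 1888 (end of Jan, 31 days; 255 left).
−31 → Dec 31, 1887 (end of Dec, 31 days; 224 left).
−31 → Nov 30, 1887 (end of Nov, 30 days; 193 left).
−30 → Oct 31, 1887 (end of Oct, 31 days; 163 left).
−31 → Sep 30, 1887 (end of Sep, 30 days; 132 left).
−30 → Aug 31, 1887 (end of Aug, 31 days; 102 left).
−31 → Jul 31, 1887 (end of Jul, 31 days; 71 left).
−31 → Jun 30, 1887 (end of Jun, 30 days; 40 left).
−30 → May 31, 1887 (end of May, 31 days; 10 left).
−10 → May 21, 1887.

May 21, 1887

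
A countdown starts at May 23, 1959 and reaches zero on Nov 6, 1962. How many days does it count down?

May 23, 1959 → May 23, 1960: 366 days (Feb 29, 1960 is in that span).
May 23, 1960 → May 23, 1961: 365 days.
May 23, 1961 → May 23, 1962: 365 days.
May 23, 1962 → Jun 23, 1962: 31 days (May has 31).
Jun 23, 1962 → Jul 23, 1962: 30 days (June has 30).
Jul 23, 1962 → Aug 23, 1962: 31 days (July has 31).
Aug 23, 1962 → Sep 23, 1962: 31 days (August has 31).
Sep 23, 1962 → Oct 23, 1962: 30 days (September has 30).
Oct 23, 1962 → Nov 6, 1962: 14 days.
Total: 1263 days.

1263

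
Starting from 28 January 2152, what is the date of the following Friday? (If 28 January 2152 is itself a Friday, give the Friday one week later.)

February 4, 2152

Jan 28, 2152 is a Friday.
From Friday to the next Friday is 7 days.
Jan 28, 2152 + 7 = Feb 4, 2152.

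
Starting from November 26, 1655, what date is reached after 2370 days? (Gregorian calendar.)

May 23, 1662

+366 (one year; includes Feb 29, 1656) → Nov 26, 1656 (2004 left).
+365 (one year) → Nov 26, 1657 (1639 left).
+365 (one year) → Nov 26, 1658 (1274 left).
+365 (one year) → Nov 26, 1659 (909 left).
+366 (one year; includes Feb 29, 1660) → Nov 26, 1660 (543 left).
+365 (one year) → Nov 26, 1661 (178 left).
Nov has 30 days: +5 → Dec 1, 1661 (173 left).
Dec has 31 days: +31 → Jan 1, 1662 (142 left).
Jan has 31 days: +31 → Feb 1, 1662 (111 left).
Feb has 28 days: +28 → Mar 1, 1662 (83 left).
Mar has 31 days: +31 → Apr 1, 1662 (52 left).
Apr has 30 days: +30 → May 1, 1662 (22 left).
+22 → May 23, 1662.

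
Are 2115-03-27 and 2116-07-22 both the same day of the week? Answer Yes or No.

Yes

From Mar 27, 2115 to Jul 22, 2116 is 483 days.
483 mod 7 = 0, so they are the same weekday.
(Mar 27, 2115 is a Wednesday; Jul 22, 2116 is a Wednesday.)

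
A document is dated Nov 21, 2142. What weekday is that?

Doomsday rule: the anchor day for the 2100s is Sunday. For year 42: 42÷12 = 3 r 6, and 6÷4 = 1, so 3+6+1 = 10.
Sunday + 10 ≡ Wednesday — that's 2142's doomsday.
In November the doomsday date is Nov 7.
Nov 21 is 14 days after Nov 7; 14 mod 7 = 0, so Wednesday + 0 = Wednesday.

Wednesday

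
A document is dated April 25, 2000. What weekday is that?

Tuesday

January 1, 2000 is a Saturday.
Jan 1, 2000 → Feb 1, 2000: 31 days (January has 31).
Feb 1, 2000 → Mar 1, 2000: 29 days (February has 29).
Mar 1, 2000 → Apr 1, 2000: 31 days (March has 31).
Apr 1, 2000 → Apr 25, 2000: 24 days.
Total: 115 days.
115 mod 7 = 3, so Saturday + 3 = Tuesday.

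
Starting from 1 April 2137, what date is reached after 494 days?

+365 (one year) → Apr 1, 2138 (129 left).
Apr has 30 days: +30 → May 1, 2138 (99 left).
May has 31 days: +31 → Jun 1, 2138 (68 left).
Jun has 30 days: +30 → Jul 1, 2138 (38 left).
Jul has 31 days: +31 → Aug 1, 2138 (7 left).
+7 → Aug 8, 2138.

August 8, 2138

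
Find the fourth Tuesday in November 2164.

November 1, 2164 is a Thursday.
The first Tuesday is therefore November 6 (5 days later).
The fourth Tuesday is 6 + 3×7 = November 27.

November 27, 2164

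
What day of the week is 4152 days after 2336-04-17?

Saturday

First find the weekday of Apr 17, 2336. Doomsday rule: the anchor day for the 2300s is Wednesday. For year 36: 36÷12 = 3 r 0, and 0÷4 = 0, so 3+0+0 = 3.
Wednesday + 3 ≡ Saturday — that's 2336's doomsday.
In April the doomsday date is Apr 4.
Apr 17 is 13 days after Apr 4; 13 mod 7 = 6, so Saturday + 6 = Friday.
4152 mod 7 = 1, so 4152 days after a Friday is Friday + 1 = Saturday.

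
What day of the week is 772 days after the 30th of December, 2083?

First find the weekday of Dec 30, 2083. Doomsday rule: the anchor day for the 2000s is Tuesday. For year 83: 83÷12 = 6 r 11, and 11÷4 = 2, so 6+11+2 = 19.
Tuesday + 19 ≡ Sunday — that's 2083's doomsday.
In December the doomsday date is Dec 12.
Dec 30 is 18 days after Dec 12; 18 mod 7 = 4, so Sunday + 4 = Thursday.
772 mod 7 = 2, so 772 days after a Thursday is Thursday + 2 = Saturday.

Saturday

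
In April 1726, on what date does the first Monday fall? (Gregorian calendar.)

April 1, 1726 is a Monday.
The first Monday is therefore April 1 (same day).

April 1, 1726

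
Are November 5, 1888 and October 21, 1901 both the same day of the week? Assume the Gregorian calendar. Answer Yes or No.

From Nov 5, 1888 to Oct 21, 1901 is 4732 days.
4732 mod 7 = 0, so they are the same weekday.
(Nov 5, 1888 is a Monday; Oct 21, 1901 is a Monday.)

Yes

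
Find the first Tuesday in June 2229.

June 2, 2229

June 1, 2229 is a Monday.
The first Tuesday is therefore June 2 (1 days later).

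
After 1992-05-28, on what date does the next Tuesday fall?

June 2, 1992

May 28, 1992 is a Thursday.
From Thursday to the next Tuesday is 5 days.
May 28, 1992 + 5 = Jun 2, 1992.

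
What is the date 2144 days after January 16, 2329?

+365 (one year) → Jan 16, 2330 (1779 left).
+365 (one year) → Jan 16, 2331 (1414 left).
+365 (one year) → Jan 16, 2332 (1049 left).
+366 (one year; includes Feb 29, 2332) → Jan 16, 2333 (683 left).
+365 (one year) → Jan 16, 2334 (318 left).
Jan has 31 days: +16 → Feb 1, 2334 (302 left).
Feb has 28 days: +28 → Mar 1, 2334 (274 left).
Mar has 31 days: +31 → Apr 1, 2334 (243 left).
Apr has 30 days: +30 → May 1, 2334 (213 left).
May has 31 days: +31 → Jun 1, 2334 (182 left).
Jun has 30 days: +30 → Jul 1, 2334 (152 left).
Jul has 31 days: +31 → Aug 1, 2334 (121 left).
Aug has 31 days: +31 → Sep 1, 2334 (90 left).
Sep has 30 days: +30 → Oct 1, 2334 (60 left).
Oct has 31 days: +31 → Nov 1, 2334 (29 left).
+29 → Nov 30, 2334.

November 30, 2334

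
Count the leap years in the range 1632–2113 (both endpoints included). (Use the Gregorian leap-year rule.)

117

Multiples of 4 in [1632,2113]: 121.
Of those, multiples of 100: 5 (not leap unless ÷400).
Multiples of 400: 1.
Leap years = 121 − 5 + 1 = 117.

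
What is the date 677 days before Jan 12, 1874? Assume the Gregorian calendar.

March 6, 1872

−365 (one year) → Jan 12, 1873 (312 left).
−12 → Dec 31, 1872 (end of Dec, 31 days; 300 left).
−31 → Nov 30, 1872 (end of Nov, 30 days; 269 left).
−30 → Oct 31, 1872 (end of Oct, 31 days; 239 left).
−31 → Sep 30, 1872 (end of Sep, 30 days; 208 left).
−30 → Aug 31, 1872 (end of Aug, 31 days; 178 left).
−31 → Jul 31, 1872 (end of Jul, 31 days; 147 left).
−31 → Jun 30, 1872 (end of Jun, 30 days; 116 left).
−30 → May 31, 1872 (end of May, 31 days; 86 left).
−31 → Apr 30, 1872 (end of Apr, 30 days; 55 left).
−30 → Mar 31, 1872 (end of Mar, 31 days; 25 left).
−25 → Mar 6, 1872.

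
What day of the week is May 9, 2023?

Doomsday rule: the anchor day for the 2000s is Tuesday. For year 23: 23÷12 = 1 r 11, and 11÷4 = 2, so 1+11+2 = 14.
Tuesday + 14 ≡ Tuesday — that's 2023's doomsday.
In May the doomsday date is May 9.
May 9 is the doomsday itself: Tuesday.

Tuesday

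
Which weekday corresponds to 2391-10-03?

Thursday

Doomsday rule: the anchor day for the 2300s is Wednesday. For year 91: 91÷12 = 7 r 7, and 7÷4 = 1, so 7+7+1 = 15.
Wednesday + 15 ≡ Thursday — that's 2391's doomsday.
In October the doomsday date is Oct 10.
Oct 3 is 7 days before Oct 10; 7 mod 7 = 0, so Thursday − 0 = Thursday.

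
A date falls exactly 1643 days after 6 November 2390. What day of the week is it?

First find the weekday of Nov 6, 2390. Doomsday rule: the anchor day for the 2300s is Wednesday. For year 90: 90÷12 = 7 r 6, and 6÷4 = 1, so 7+6+1 = 14.
Wednesday + 14 ≡ Wednesday — that's 2390's doomsday.
In November the doomsday date is Nov 7.
Nov 6 is 1 day before Nov 7; 1 mod 7 = 1, so Wednesday − 1 = Tuesday.
1643 mod 7 = 5, so 1643 days after a Tuesday is Tuesday + 5 = Sunday.

Sunday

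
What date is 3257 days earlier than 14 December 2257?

January 13, 2249

−365 (one year) → Dec 14, 2256 (2892 left).
−366 (one year; includes Feb 29, 2256) → Dec 14, 2255 (2526 left).
−365 (one year) → Dec 14, 2254 (2161 left).
−365 (one year) → Dec 14, 2253 (1796 left).
−365 (one year) → Dec 14, 2252 (1431 left).
−366 (one year; includes Feb 29, 2252) → Dec 14, 2251 (1065 left).
−365 (one year) → Dec 14, 2250 (700 left).
−365 (one year) → Dec 14, 2249 (335 left).
−14 → Nov 30, 2249 (end of Nov, 30 days; 321 left).
−30 → Oct 31, 2249 (end of Oct, 31 days; 291 left).
−31 → Sep 30, 2249 (end of Sep, 30 days; 260 left).
−30 → Aug 31, 2249 (end of Aug, 31 days; 230 left).
−31 → Jul 31, 2249 (end of Jul, 31 days; 199 left).
−31 → Jun 30, 2249 (end of Jun, 30 days; 168 left).
−30 → May 31, 2249 (end of May, 31 days; 138 left).
−31 → Apr 30, 2249 (end of Apr, 30 days; 107 left).
−30 → Mar 31, 2249 (end of Mar, 31 days; 77 left).
−31 → Feb 28, 2249 (end of Feb, 28 days; 46 left).
−28 → Jan 31, 2249 (end of Jan, 31 days; 18 left).
−18 → Jan 13, 2249.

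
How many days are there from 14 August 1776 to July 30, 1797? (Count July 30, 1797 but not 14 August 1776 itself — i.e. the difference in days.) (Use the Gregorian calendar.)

Aug 14, 1776 → Aug 14, 1777: 365 days.
Aug 14, 1777 → Aug 14, 1778: 365 days.
Aug 14, 1778 → Aug 14, 1779: 365 days.
Aug 14, 1779 → Aug 14, 1780: 366 days (Feb 29, 1780 is in that span).
Aug 14, 1780 → Aug 14, 1781: 365 days.
Aug 14, 1781 → Aug 14, 1782: 365 days.
Aug 14, 1782 → Aug 14, 1783: 365 days.
Aug 14, 1783 → Aug 14, 1784: 366 days (Feb 29, 1784 is in that span).
Aug 14, 1784 → Aug 14, 1785: 365 days.
Aug 14, 1785 → Aug 14, 1786: 365 days.
Aug 14, 1786 → Aug 14, 1787: 365 days.
Aug 14, 1787 → Aug 14, 1788: 366 days (Feb 29, 1788 is in that span).
Aug 14, 1788 → Aug 14, 1789: 365 days.
Aug 14, 1789 → Aug 14, 1790: 365 days.
Aug 14, 1790 → Aug 14, 1791: 365 days.
Aug 14, 1791 → Aug 14, 1792: 366 days (Feb 29, 1792 is in that span).
Aug 14, 1792 → Aug 14, 1793: 365 days.
Aug 14, 1793 → Aug 14, 1794: 365 days.
Aug 14, 1794 → Aug 14, 1795: 365 days.
Aug 14, 1795 → Aug 14, 1796: 366 days (Feb 29, 1796 is in that span).
Aug 14, 1796 → Sep 14, 1796: 31 days (August has 31).
Sep 14, 1796 → Oct 14, 1796: 30 days (September has 30).
Oct 14, 1796 → Nov 14, 1796: 31 days (October has 31).
Nov 14, 1796 → Dec 14, 1796: 30 days (November has 30).
Dec 14, 1796 → Jan 14, 1797: 31 days (December has 31).
Jan 14, 1797 → Feb 14, 1797: 31 days (January has 31).
Feb 14, 1797 → Mar 14, 1797: 28 days (February has 28).
Mar 14, 1797 → Apr 14, 1797: 31 days (March has 31).
Apr 14, 1797 → May 14, 1797: 30 days (April has 30).
May 14, 1797 → Jun 14, 1797: 31 days (May has 31).
Jun 14, 1797 → Jul 14, 1797: 30 days (June has 30).
Jul 14, 1797 → Jul 30, 1797: 16 days.
Total: 7655 days.

7655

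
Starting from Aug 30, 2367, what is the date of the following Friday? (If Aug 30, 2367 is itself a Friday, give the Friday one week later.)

September 1, 2367

Aug 30, 2367 is a Wednesday.
From Wednesday to the next Friday is 2 days.
Aug 30, 2367 + 2 = Sep 1, 2367.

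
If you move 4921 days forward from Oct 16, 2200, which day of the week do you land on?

Thursday

First find the weekday of Oct 16, 2200. Doomsday rule: the anchor day for the 2200s is Friday. For year 00: 0÷12 = 0 r 0, and 0÷4 = 0, so 0+0+0 = 0.
Friday + 0 ≡ Friday — that's 2200's doomsday.
In October the doomsday date is Oct 10.
Oct 16 is 6 days after Oct 10; 6 mod 7 = 6, so Friday + 6 = Thursday.
4921 mod 7 = 0, so 4921 days after a Thursday is Thursday + 0 = Thursday.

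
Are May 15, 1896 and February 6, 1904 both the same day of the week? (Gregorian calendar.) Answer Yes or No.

No

From May 15, 1896 to Feb 6, 1904 is 2822 days.
2822 mod 7 = 1, so they are different weekdays.
(May 15, 1896 is a Friday; Feb 6, 1904 is a Saturday.)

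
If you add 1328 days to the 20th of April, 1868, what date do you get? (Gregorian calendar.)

+365 (one year) → Apr 20, 1869 (963 left).
+365 (one year) → Apr 20, 1870 (598 left).
+365 (one year) → Apr 20, 1871 (233 left).
Apr has 30 days: +11 → May 1, 1871 (222 left).
May has 31 days: +31 → Jun 1, 1871 (191 left).
Jun has 30 days: +30 → Jul 1, 1871 (161 left).
Jul has 31 days: +31 → Aug 1, 1871 (130 left).
Aug has 31 days: +31 → Sep 1, 1871 (99 left).
Sep has 30 days: +30 → Oct 1, 1871 (69 left).
Oct has 31 days: +31 → Nov 1, 1871 (38 left).
Nov has 30 days: +30 → Dec 1, 1871 (8 left).
+8 → Dec 9, 1871.

December 9, 1871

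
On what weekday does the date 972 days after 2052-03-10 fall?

First find the weekday of Mar 10, 2052. Doomsday rule: the anchor day for the 2000s is Tuesday. For year 52: 52÷12 = 4 r 4, and 4÷4 = 1, so 4+4+1 = 9.
Tuesday + 9 ≡ Thursday — that's 2052's doomsday.
In March the doomsday date is Mar 14.
Mar 10 is 4 days before Mar 14; 4 mod 7 = 4, so Thursday − 4 = Sunday.
972 mod 7 = 6, so 972 days after a Sunday is Sunday + 6 = Saturday.

Saturday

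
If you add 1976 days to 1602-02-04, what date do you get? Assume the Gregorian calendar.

+365 (one year) → Feb 4, 1603 (1611 left).
+365 (one year) → Feb 4, 1604 (1246 left).
+366 (one year; includes Feb 29, 1604) → Feb 4, 1605 (880 left).
+365 (one year) → Feb 4, 1606 (515 left).
+365 (one year) → Feb 4, 1607 (150 left).
Feb has 28 days: +25 → Mar 1, 1607 (125 left).
Mar has 31 days: +31 → Apr 1, 1607 (94 left).
Apr has 30 days: +30 → May 1, 1607 (64 left).
May has 31 days: +31 → Jun 1, 1607 (33 left).
Jun has 30 days: +30 → Jul 1, 1607 (3 left).
+3 → Jul 4, 1607.

July 4, 1607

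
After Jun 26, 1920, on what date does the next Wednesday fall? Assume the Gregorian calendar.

Jun 26, 1920 is a Saturday.
From Saturday to the next Wednesday is 4 days.
Jun 26, 1920 + 4 = Jun 30, 1920.

June 30, 1920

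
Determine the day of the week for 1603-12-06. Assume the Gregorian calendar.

Doomsday rule: the anchor day for the 1600s is Tuesday. For year 03: 3÷12 = 0 r 3, and 3÷4 = 0, so 0+3+0 = 3.
Tuesday + 3 ≡ Friday — that's 1603's doomsday.
In December the doomsday date is Dec 12.
Dec 6 is 6 days before Dec 12; 6 mod 7 = 6, so Friday − 6 = Saturday.

Saturday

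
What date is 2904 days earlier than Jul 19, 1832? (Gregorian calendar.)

August 6, 1824

−366 (one year; includes Feb 29, 1832) → Jul 19, 1831 (2538 left).
−365 (one year) → Jul 19, 1830 (2173 left).
−365 (one year) → Jul 19, 1829 (1808 left).
−365 (one year) → Jul 19, 1828 (1443 left).
−366 (one year; includes Feb 29, 1828) → Jul 19, 1827 (1077 left).
−365 (one year) → Jul 19, 1826 (712 left).
−365 (one year) → Jul 19, 1825 (347 left).
−19 → Jun 30, 1825 (end of Jun, 30 days; 328 left).
−30 → May 31, 1825 (end of May, 31 days; 298 left).
−31 → Apr 30, 1825 (end of Apr, 30 days; 267 left).
−30 → Mar 31, 1825 (end of Mar, 31 days; 237 left).
−31 → Feb 28, 1825 (end of Feb, 28 days; 206 left).
−28 → Jan 31, 1825 (end of Jan, 31 days; 178 left).
−31 → Dec 31, 1824 (end of Dec, 31 days; 147 left).
−31 → Nov 30, 1824 (end of Nov, 30 days; 116 left).
−30 → Oct 31, 1824 (end of Oct, 31 days; 86 left).
−31 → Sep 30, 1824 (end of Sep, 30 days; 55 left).
−30 → Aug 31, 1824 (end of Aug, 31 days; 25 left).
−25 → Aug 6, 1824.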